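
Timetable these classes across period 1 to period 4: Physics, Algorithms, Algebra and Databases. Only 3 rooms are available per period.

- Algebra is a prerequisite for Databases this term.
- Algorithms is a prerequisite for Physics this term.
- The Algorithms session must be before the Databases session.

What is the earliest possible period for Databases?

period 2

Precedence pushes Databases to at least period 2.
Databases at period 2 is achievable: Databases=period 2; Physics=period 2; Algebra=period 1; Algorithms=period 1.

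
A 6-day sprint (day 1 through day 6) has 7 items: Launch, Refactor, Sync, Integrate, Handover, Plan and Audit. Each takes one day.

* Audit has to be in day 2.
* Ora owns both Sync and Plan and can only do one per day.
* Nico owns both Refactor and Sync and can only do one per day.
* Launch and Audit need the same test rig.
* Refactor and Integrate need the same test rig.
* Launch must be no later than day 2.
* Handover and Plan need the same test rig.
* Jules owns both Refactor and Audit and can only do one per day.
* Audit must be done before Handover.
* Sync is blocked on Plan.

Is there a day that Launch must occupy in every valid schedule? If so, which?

day 1

Launch's window is day 1–day 2.
Audit is fixed at day 2, and Launch can't share a day with Audit.
So Launch must be day 1.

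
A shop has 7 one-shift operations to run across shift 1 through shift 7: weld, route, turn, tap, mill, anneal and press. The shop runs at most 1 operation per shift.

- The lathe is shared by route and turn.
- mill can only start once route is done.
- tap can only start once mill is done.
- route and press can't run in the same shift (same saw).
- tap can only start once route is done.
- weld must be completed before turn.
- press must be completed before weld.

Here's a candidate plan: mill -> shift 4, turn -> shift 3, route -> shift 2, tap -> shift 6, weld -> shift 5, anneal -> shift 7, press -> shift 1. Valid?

Invalid. weld must be completed before turn.

route and press can't run in the same shift (same saw) — holds.
press must be completed before weld — holds.
tap can only start once mill is done — holds.
The shop runs at most 1 operation per shift — holds.
The lathe is shared by route and turn — holds.
mill can only start once route is done — holds.
tap can only start once route is done — holds.
weld must be completed before turn — violated.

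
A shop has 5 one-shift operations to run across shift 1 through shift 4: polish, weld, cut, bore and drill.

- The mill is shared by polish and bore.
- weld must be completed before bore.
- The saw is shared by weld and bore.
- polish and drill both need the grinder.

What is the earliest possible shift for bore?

Precedence pushes bore to at least shift 2.
bore at shift 2 is achievable: bore -> shift 2; weld -> shift 1; polish -> shift 1; cut -> shift 1; drill -> shift 2.

shift 2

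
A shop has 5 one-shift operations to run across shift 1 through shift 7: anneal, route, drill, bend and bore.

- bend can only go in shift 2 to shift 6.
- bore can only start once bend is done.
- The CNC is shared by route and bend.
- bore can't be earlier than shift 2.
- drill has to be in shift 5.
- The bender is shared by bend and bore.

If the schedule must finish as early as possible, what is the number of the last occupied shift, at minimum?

The precedence chain requires at least 2 distinct shifts.
drill can't be placed before shift 5, so the schedule must run through at least shift 5.
5 works (last occupied shift: shift 5): for example drill=shift 5; bore=shift 3; anneal=shift 1; route=shift 1; bend=shift 2.

shift 5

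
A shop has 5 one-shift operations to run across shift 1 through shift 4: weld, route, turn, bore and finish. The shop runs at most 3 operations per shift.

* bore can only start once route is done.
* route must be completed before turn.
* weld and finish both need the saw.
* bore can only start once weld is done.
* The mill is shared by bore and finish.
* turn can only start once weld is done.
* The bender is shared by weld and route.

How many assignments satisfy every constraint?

Splitting on weld: it can be shift 1 (10), shift 2 (10), shift 3 (4). Listing each branch's schedules as (route, turn, bore, finish) by shift number:
weld=shift 1: (2,3,3,2) (2,3,3,4) (2,3,4,2) (2,3,4,3) (2,4,3,2) (2,4,3,4) (2,4,4,2) (2,4,4,3) (3,4,4,2) (3,4,4,3) — 10.
weld=shift 2: (1,3,3,1) (1,3,3,4) (1,3,4,1) (1,3,4,3) (1,4,3,1) (1,4,3,4) (1,4,4,1) (1,4,4,3) (3,4,4,1) (3,4,4,3) — 10.
weld=shift 3: (1,4,4,1) (1,4,4,2) (2,4,4,1) (2,4,4,2) — 4.
Summing: 10 + 10 + 4 = 24.

24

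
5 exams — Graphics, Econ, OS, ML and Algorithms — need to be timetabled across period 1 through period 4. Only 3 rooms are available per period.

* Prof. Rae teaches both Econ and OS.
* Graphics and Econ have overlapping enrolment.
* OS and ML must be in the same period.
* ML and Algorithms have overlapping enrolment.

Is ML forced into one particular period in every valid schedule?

No

ML can be period 1 (e.g. Econ -> period 2; OS -> period 1; ML -> period 1; Graphics -> period 1; Algorithms -> period 2) or period 2 (e.g. Econ in period 3; Graphics in period 1; ML in period 2; OS in period 2; Algorithms in period 1).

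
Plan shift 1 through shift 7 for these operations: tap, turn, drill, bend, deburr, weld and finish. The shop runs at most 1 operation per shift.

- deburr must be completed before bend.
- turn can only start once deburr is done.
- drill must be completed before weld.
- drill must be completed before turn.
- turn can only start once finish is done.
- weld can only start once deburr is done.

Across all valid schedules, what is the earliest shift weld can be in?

Precedence pushes weld to at least shift 2.
weld at shift 3 is achievable: bend in shift 6; weld in shift 3; finish in shift 4; tap in shift 7; deburr in shift 1; turn in shift 5; drill in shift 2.
Nothing earlier works — the capacity limit rule out every shift before shift 3.

shift 3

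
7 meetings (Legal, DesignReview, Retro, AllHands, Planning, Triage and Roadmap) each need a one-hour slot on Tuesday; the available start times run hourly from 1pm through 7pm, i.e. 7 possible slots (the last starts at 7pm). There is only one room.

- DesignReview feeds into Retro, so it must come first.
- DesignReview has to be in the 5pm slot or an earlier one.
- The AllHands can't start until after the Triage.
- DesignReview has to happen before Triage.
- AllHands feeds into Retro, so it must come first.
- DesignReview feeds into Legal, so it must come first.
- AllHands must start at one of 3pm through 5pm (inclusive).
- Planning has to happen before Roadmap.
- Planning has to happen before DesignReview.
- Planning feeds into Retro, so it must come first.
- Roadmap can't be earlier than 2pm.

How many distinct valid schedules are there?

Splitting on Legal: it can be 3pm (2), 4pm (2), 5pm (2), 6pm (5), 7pm (5). Listing each branch's schedules as (DesignReview, Retro, AllHands, Planning, Triage, Roadmap):
Legal=3pm: (2pm,6pm,5pm,1pm,4pm,7pm) (2pm,7pm,5pm,1pm,4pm,6pm) — 2.
Legal=4pm: (2pm,6pm,5pm,1pm,3pm,7pm) (2pm,7pm,5pm,1pm,3pm,6pm) — 2.
Legal=5pm: (2pm,6pm,4pm,1pm,3pm,7pm) (2pm,7pm,4pm,1pm,3pm,6pm) — 2.
Legal=6pm: (2pm,5pm,4pm,1pm,3pm,7pm) (2pm,7pm,4pm,1pm,3pm,5pm) (2pm,7pm,5pm,1pm,3pm,4pm) (2pm,7pm,5pm,1pm,4pm,3pm) (3pm,7pm,5pm,1pm,4pm,2pm) — 5.
Legal=7pm: (2pm,5pm,4pm,1pm,3pm,6pm) (2pm,6pm,4pm,1pm,3pm,5pm) (2pm,6pm,5pm,1pm,3pm,4pm) (2pm,6pm,5pm,1pm,4pm,3pm) (3pm,6pm,5pm,1pm,4pm,2pm) — 5.
Summing: 2 + 2 + 2 + 5 + 5 = 16.

16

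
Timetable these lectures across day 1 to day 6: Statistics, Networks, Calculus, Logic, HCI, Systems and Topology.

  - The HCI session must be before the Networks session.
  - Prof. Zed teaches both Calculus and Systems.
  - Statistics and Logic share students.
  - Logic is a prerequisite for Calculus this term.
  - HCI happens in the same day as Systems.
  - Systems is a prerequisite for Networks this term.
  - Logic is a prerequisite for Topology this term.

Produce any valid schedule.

Statistics=day 2; Networks=day 2; Systems=day 1; Calculus=day 2; Topology=day 2; Logic=day 1; HCI=day 1

Checking: HCI(day 1) before Networks(day 2); Logic(day 1) before Topology(day 2); Logic(day 1) before Calculus(day 2); Systems(day 1) before Networks(day 2); Calculus(day 2) != Systems(day 1); Statistics(day 2) != Logic(day 1); HCI = Systems = day 1.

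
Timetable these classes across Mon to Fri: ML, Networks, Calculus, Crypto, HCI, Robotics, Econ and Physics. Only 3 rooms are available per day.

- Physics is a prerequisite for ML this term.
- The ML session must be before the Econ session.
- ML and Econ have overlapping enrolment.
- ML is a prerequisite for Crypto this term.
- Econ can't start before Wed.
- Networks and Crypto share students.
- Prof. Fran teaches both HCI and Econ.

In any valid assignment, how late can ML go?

Thu

Precedence pushes ML to at least Tue; downstream work caps ML at Thu.
ML at Thu is achievable: Crypto in Fri; Physics in Mon; Calculus in Mon; ML in Thu; Networks in Mon; Econ in Fri; Robotics in Tue; HCI in Tue.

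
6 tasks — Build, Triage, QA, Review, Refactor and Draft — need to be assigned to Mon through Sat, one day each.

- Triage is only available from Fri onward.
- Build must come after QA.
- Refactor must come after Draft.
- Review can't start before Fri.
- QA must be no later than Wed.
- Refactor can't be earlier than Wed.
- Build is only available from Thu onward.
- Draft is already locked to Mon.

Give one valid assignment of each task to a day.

Build -> Thu, Refactor -> Wed, Triage -> Fri, QA -> Mon, Draft -> Mon, Review -> Fri

Checking: Draft(Mon) before Refactor(Wed); QA(Mon) before Build(Thu); Draft=Mon in [Mon,Mon]; Refactor=Wed in [Wed,Sat]; QA=Mon in [Mon,Wed]; Build=Thu in [Thu,Sat]; Review=Fri in [Fri,Sat]; Triage=Fri in [Fri,Sat].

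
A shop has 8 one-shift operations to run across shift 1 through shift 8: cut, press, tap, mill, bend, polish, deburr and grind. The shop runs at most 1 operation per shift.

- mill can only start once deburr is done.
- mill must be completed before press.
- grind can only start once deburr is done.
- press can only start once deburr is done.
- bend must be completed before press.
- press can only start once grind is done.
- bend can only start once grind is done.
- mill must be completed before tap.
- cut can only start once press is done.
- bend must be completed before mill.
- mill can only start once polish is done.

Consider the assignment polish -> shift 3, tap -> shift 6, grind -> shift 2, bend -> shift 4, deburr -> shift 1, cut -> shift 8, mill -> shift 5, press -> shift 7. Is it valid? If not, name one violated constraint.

Yes, all constraints hold

mill must be completed before press — holds.
The shop runs at most 1 operation per shift — holds.
grind can only start once deburr is done — holds.
press can only start once deburr is done — holds.
bend must be completed before press — holds.
bend must be completed before mill — holds.
mill must be completed before tap — holds.
cut can only start once press is done — holds.
press can only start once grind is done — holds.
mill can only start once polish is done — holds.
mill can only start once deburr is done — holds.
bend can only start once grind is done — holds.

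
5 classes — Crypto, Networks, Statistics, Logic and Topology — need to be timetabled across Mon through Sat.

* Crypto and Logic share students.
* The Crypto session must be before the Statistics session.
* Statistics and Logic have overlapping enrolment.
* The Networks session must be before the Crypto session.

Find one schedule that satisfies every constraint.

Crypto in Tue; Logic in Mon; Networks in Mon; Topology in Mon; Statistics in Wed

Checking: Crypto(Tue) before Statistics(Wed); Networks(Mon) before Crypto(Tue); Crypto(Tue) != Logic(Mon); Statistics(Wed) != Logic(Mon).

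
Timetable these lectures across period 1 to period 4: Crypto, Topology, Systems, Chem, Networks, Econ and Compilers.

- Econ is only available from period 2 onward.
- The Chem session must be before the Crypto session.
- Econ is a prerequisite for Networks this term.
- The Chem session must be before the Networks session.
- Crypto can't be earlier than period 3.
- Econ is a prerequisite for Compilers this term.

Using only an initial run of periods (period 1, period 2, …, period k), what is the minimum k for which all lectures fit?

The precedence chain requires at least 2 distinct periods.
Crypto can't be placed before period 3, so the schedule must run through at least period 3.
3 works (last occupied period: period 3): for example Econ=period 2, Compilers=period 3, Crypto=period 3, Systems=period 1, Topology=period 1, Chem=period 1, Networks=period 3.

3 periods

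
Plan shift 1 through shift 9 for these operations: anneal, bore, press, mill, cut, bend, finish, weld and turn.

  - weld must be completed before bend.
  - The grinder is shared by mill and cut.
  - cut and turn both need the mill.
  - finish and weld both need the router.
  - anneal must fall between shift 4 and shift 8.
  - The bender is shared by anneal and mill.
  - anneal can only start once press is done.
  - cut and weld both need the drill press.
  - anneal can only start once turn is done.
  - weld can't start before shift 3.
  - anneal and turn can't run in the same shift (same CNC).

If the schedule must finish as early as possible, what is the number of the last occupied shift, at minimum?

shift 4

The precedence chain requires at least 2 distinct shifts.
anneal can't be placed before shift 4, so the schedule must run through at least shift 4.
4 works (last occupied shift: shift 4): for example anneal=shift 4, press=shift 1, turn=shift 1, finish=shift 1, cut=shift 2, mill=shift 1, weld=shift 3, bend=shift 4, bore=shift 1.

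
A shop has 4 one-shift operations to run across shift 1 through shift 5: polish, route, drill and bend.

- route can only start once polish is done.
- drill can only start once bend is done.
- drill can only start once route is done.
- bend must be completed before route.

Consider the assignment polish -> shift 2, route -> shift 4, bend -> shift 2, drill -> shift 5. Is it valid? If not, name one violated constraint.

route can only start once polish is done — holds.
bend must be completed before route — holds.
drill can only start once route is done — holds.
drill can only start once bend is done — holds.

Yes, all constraints hold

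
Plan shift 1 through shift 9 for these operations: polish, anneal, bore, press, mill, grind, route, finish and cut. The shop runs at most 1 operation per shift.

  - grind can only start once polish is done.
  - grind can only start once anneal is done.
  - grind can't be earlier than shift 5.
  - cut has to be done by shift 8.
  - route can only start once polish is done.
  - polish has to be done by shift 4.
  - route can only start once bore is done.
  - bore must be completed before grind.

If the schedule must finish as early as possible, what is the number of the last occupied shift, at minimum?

The precedence chain requires at least 2 distinct shifts.
With at most 1 per shift and 9 operations, at least 9 shifts are needed.
grind can't be placed before shift 5, so the schedule must run through at least shift 5.
9 works (last occupied shift: shift 9): for example bore=shift 3, finish=shift 9, mill=shift 8, grind=shift 5, press=shift 7, anneal=shift 4, polish=shift 1, route=shift 6, cut=shift 2.

shift 9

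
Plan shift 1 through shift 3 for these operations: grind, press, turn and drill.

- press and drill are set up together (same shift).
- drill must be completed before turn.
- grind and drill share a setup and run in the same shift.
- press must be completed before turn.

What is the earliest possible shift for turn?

Precedence pushes turn to at least shift 2.
turn at shift 2 is achievable: press in shift 1; turn in shift 2; grind in shift 1; drill in shift 1.

shift 2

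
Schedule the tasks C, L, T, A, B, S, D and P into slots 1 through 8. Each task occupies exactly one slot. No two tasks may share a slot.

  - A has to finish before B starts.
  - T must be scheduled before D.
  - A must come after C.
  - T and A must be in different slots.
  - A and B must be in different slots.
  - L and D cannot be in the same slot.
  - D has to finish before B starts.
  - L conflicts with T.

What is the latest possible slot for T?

6

Downstream work caps T at 6.
T at 6 is achievable: L in 3, B in 8, T in 6, P in 5, C in 1, D in 7, S in 4, A in 2.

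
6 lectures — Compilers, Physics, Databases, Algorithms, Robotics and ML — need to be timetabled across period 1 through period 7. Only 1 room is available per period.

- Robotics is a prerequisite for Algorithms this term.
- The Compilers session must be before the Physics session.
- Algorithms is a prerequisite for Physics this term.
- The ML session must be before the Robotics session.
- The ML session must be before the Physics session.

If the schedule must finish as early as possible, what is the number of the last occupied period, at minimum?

period 6

The precedence chain requires at least 4 distinct periods.
With at most 1 per period and 6 lectures, at least 6 periods are needed.
6 works (last occupied period: period 6): for example Databases in period 6, Algorithms in period 3, Physics in period 5, Robotics in period 2, ML in period 1, Compilers in period 4.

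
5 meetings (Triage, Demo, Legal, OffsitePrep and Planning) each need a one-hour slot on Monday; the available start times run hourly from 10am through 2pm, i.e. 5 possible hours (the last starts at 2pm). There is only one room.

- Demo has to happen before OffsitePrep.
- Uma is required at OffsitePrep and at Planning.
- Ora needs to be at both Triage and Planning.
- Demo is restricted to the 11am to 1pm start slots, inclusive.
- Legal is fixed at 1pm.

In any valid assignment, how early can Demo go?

Demo is available from 11am; Demo's own window allows nothing later than 1pm.
Demo at 11am is achievable: OffsitePrep=12pm, Legal=1pm, Demo=11am, Triage=10am, Planning=2pm.

11am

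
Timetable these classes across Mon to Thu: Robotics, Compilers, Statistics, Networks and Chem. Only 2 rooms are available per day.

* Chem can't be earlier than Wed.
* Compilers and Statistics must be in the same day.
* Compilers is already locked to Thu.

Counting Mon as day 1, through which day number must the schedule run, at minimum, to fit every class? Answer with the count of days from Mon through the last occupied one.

4 days

With at most 2 per day and 5 classes, at least 3 days are needed.
Compilers can't be placed before Thu — that is day 4 counting from Mon — so the schedule must run through at least 4 days.
4 works (last occupied day: Thu): for example Networks=Mon, Compilers=Thu, Statistics=Thu, Robotics=Mon, Chem=Wed.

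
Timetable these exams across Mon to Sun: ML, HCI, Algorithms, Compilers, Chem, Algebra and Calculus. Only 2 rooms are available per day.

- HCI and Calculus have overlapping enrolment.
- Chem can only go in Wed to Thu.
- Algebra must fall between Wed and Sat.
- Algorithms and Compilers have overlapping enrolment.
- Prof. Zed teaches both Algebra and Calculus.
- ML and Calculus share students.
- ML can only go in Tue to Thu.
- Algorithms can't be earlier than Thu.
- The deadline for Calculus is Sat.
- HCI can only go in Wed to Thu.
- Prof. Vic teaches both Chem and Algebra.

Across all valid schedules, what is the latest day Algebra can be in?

Sat

Algebra is available from Wed; Algebra's own window allows nothing later than Sat.
Algebra at Sat is achievable: Calculus=Mon, HCI=Wed, Chem=Wed, Compilers=Mon, Algebra=Sat, Algorithms=Thu, ML=Tue.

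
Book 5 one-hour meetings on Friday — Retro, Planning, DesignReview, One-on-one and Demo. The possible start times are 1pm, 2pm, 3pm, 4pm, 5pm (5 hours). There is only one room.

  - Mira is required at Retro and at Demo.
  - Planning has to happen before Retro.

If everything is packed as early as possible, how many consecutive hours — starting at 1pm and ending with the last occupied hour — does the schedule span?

5

The precedence chain requires at least 2 distinct hours.
With at most 1 per hour and 5 meetings, at least 5 hours are needed.
5 works (last occupied hour: 5pm): for example One-on-one in 4pm; Demo in 5pm; Planning in 1pm; DesignReview in 3pm; Retro in 2pm.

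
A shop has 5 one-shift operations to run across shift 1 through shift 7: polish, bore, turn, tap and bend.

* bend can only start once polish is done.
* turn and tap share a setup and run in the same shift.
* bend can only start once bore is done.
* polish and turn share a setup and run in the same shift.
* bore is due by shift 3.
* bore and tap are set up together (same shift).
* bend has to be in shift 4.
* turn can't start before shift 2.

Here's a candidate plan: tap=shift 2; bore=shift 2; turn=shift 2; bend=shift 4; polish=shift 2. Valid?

polish and turn share a setup and run in the same shift — holds.
bend can only start once bore is done — holds.
bore is due by shift 3 — holds.
bend can only start once polish is done — holds.
bend has to be in shift 4 — holds.
turn and tap share a setup and run in the same shift — holds.
bore and tap are set up together (same shift) — holds.
turn can't start before shift 2 — holds.

Yes, all constraints hold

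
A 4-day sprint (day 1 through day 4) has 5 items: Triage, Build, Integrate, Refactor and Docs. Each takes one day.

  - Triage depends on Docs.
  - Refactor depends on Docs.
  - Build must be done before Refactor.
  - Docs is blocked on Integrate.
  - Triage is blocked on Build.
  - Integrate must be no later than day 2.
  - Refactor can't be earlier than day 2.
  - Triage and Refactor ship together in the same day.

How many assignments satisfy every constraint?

11

Splitting on Triage: it can be day 3 (2), day 4 (9). Listing each branch's schedules as (Build, Integrate, Refactor, Docs) by day number:
Triage=day 3: (1,1,3,2) (2,1,3,2) — 2.
Triage=day 4: (1,1,4,2) (1,1,4,3) (1,2,4,3) (2,1,4,2) (2,1,4,3) (2,2,4,3) (3,1,4,2) (3,1,4,3) (3,2,4,3) — 9.
Summing: 2 + 9 = 11.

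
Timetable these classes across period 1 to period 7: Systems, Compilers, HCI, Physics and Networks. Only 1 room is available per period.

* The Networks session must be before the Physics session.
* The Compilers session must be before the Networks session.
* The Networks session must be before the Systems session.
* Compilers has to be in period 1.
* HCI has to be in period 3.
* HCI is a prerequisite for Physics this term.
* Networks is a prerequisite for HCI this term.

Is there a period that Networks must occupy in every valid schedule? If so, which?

Compilers is fixed at period 1 and must come before Networks, so Networks is at least period 2.
HCI is fixed at period 3 and must come after Networks, so Networks is at most period 2.
So Networks must be period 2.

period 2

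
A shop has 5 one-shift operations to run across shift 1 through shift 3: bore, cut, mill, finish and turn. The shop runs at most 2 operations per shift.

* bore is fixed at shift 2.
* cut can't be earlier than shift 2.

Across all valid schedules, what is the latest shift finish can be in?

shift 3

finish at shift 3 is achievable: bore -> shift 2, turn -> shift 1, cut -> shift 2, mill -> shift 1, finish -> shift 3.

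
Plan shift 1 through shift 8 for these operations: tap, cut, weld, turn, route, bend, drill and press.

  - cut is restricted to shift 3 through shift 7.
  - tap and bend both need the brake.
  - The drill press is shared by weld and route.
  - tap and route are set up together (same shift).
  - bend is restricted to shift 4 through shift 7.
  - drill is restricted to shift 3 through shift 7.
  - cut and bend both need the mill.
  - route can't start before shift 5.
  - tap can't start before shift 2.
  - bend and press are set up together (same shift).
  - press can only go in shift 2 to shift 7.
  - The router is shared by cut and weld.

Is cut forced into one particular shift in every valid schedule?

cut can be shift 3 (e.g. turn -> shift 1; tap -> shift 5; bend -> shift 4; route -> shift 5; weld -> shift 1; press -> shift 4; cut -> shift 3; drill -> shift 3) or shift 4 (e.g. bend in shift 6, turn in shift 1, route in shift 5, weld in shift 1, tap in shift 5, press in shift 6, drill in shift 3, cut in shift 4).

No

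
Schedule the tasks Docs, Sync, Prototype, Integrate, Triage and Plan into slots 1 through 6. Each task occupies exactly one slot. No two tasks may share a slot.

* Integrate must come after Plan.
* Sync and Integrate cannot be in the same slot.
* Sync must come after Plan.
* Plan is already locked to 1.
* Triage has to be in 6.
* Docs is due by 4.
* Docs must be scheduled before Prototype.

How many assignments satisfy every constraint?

12

Splitting on Docs: it can be 2 (6), 3 (4), 4 (2). Listing each branch's schedules as (Sync, Prototype, Integrate, Triage, Plan):
Docs=2: (3,4,5,6,1) (3,5,4,6,1) (4,3,5,6,1) (4,5,3,6,1) (5,3,4,6,1) (5,4,3,6,1) — 6.
Docs=3: (2,4,5,6,1) (2,5,4,6,1) (4,5,2,6,1) (5,4,2,6,1) — 4.
Docs=4: (2,5,3,6,1) (3,5,2,6,1) — 2.
Summing: 6 + 4 + 2 = 12.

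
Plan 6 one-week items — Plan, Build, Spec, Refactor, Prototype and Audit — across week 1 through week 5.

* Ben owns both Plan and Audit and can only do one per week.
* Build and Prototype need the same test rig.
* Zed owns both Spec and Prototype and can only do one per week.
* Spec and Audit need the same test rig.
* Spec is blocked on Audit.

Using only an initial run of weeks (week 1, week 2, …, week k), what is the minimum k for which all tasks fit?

2

The precedence chain requires at least 2 distinct weeks.
2 works (last occupied week: week 2): for example Prototype -> week 1; Refactor -> week 1; Audit -> week 1; Spec -> week 2; Plan -> week 2; Build -> week 2.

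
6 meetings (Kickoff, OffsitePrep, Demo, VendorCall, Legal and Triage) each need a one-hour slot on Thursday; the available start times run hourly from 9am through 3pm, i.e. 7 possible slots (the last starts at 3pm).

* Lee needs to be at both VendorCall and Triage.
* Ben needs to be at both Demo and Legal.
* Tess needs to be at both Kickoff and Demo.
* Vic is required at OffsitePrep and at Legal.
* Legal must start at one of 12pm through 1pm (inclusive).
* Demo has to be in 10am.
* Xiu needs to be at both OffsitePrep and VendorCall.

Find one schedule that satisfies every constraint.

Triage=9am; OffsitePrep=9am; VendorCall=10am; Legal=12pm; Demo=10am; Kickoff=9am

Checking: Demo(10am) != Legal(12pm); Kickoff(9am) != Demo(10am); OffsitePrep(9am) != VendorCall(10am); OffsitePrep(9am) != Legal(12pm); VendorCall(10am) != Triage(9am); Legal=12pm in [12pm,1pm]; Demo=10am in [10am,10am].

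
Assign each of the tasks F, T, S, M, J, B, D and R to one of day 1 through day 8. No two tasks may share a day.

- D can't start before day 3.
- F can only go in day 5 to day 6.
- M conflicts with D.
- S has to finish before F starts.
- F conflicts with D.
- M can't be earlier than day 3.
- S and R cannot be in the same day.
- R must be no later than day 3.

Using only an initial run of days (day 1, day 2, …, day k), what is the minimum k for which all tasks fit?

The precedence chain requires at least 2 distinct days.
With at most 1 per day and 8 tasks, at least 8 days are needed.
F can't be placed before day 5, so the schedule must run through at least day 5.
8 works (last occupied day: day 8): for example T=day 6, M=day 3, D=day 4, J=day 7, R=day 1, B=day 8, S=day 2, F=day 5.

8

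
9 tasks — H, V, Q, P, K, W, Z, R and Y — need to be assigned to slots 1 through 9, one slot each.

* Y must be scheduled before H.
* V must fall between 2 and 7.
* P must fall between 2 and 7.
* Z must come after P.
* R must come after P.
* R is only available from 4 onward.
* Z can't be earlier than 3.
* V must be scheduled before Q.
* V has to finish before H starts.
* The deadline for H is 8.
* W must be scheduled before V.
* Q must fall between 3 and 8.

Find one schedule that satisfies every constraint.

W in 1; K in 1; Q in 3; Y in 1; H in 3; P in 2; V in 2; Z in 3; R in 4

Checking: Y(1) before H(3); V(2) before Q(3); W(1) before V(2); V(2) before H(3); P(2) before Z(3); P(2) before R(4); R=4 in [4,9]; Q=3 in [3,8]; H=3 in [1,8]; V=2 in [2,7]; P=2 in [2,7]; Z=3 in [3,9].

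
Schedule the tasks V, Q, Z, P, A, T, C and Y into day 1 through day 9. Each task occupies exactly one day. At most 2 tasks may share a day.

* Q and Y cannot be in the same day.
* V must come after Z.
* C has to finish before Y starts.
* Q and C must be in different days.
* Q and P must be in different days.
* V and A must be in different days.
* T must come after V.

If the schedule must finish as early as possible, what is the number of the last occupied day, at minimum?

The precedence chain requires at least 3 distinct days.
With at most 2 per day and 8 tasks, at least 4 days are needed.
4 works (last occupied day: day 4): for example V in day 2, Y in day 2, C in day 1, A in day 4, Q in day 3, P in day 4, Z in day 1, T in day 3.

day 4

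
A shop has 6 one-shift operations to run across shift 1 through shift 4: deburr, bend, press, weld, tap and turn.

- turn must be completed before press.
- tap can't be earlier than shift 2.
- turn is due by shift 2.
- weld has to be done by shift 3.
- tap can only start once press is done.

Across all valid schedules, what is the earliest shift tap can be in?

Tap is available from shift 2; precedence pushes tap to at least shift 3.
tap at shift 3 is achievable: press -> shift 2, turn -> shift 1, weld -> shift 1, bend -> shift 1, deburr -> shift 1, tap -> shift 3.

shift 3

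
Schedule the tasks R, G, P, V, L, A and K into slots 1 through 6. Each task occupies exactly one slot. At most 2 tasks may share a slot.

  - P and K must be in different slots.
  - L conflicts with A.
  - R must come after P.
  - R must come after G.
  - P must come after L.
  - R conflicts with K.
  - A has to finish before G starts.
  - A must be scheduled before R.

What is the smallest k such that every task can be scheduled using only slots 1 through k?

4

The precedence chain requires at least 3 distinct slots.
With at most 2 per slot and 7 tasks, at least 4 slots are needed.
4 works (last occupied slot: 4): for example L -> 2; K -> 1; V -> 3; P -> 3; A -> 1; R -> 4; G -> 2.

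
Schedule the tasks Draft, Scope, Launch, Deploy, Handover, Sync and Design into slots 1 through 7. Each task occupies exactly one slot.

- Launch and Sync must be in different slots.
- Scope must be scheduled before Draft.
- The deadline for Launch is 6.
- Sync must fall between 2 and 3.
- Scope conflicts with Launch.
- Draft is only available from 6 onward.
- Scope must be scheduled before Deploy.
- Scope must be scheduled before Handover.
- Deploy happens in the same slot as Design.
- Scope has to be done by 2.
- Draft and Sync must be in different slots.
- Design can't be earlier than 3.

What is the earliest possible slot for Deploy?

Deploy must be in the same slot as Design, which can't be before 3, so Deploy is at least 3.
Deploy at 3 is achievable: Launch in 3, Handover in 2, Design in 3, Draft in 6, Deploy in 3, Scope in 1, Sync in 2.

3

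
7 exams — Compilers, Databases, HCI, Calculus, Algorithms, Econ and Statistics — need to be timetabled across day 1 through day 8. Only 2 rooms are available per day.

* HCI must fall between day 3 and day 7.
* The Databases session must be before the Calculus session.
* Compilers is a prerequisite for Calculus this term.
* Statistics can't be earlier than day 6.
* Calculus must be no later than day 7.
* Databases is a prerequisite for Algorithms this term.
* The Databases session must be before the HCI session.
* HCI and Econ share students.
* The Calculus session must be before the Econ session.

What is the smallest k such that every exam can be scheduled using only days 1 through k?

6

The precedence chain requires at least 3 distinct days.
With at most 2 per day and 7 exams, at least 4 days are needed.
Statistics can't be placed before day 6, so the schedule must run through at least day 6.
6 works (last occupied day: day 6): for example Calculus -> day 2, Econ -> day 4, Databases -> day 1, Compilers -> day 1, HCI -> day 3, Statistics -> day 6, Algorithms -> day 2.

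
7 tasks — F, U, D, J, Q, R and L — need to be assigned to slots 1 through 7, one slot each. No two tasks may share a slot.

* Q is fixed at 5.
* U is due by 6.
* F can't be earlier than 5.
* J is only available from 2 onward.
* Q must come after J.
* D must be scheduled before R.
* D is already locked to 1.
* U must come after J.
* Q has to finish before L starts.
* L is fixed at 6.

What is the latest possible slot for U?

Precedence pushes U to at least 3; U's own window allows nothing later than 6.
U at 4 is achievable: F=7; Q=5; U=4; R=3; J=2; D=1; L=6.
Nothing later works — the capacity limit rule out every slot after 4.

4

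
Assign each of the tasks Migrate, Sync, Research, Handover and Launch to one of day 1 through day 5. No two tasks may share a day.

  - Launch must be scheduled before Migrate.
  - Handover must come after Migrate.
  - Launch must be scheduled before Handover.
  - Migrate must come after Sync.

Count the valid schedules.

Splitting on Migrate: it can be day 3 (4), day 4 (6). Listing each branch's schedules as (Sync, Research, Handover, Launch) by day number:
Migrate=day 3: (1,4,5,2) (1,5,4,2) (2,4,5,1) (2,5,4,1) — 4.
Migrate=day 4: (1,2,5,3) (1,3,5,2) (2,1,5,3) (2,3,5,1) (3,1,5,2) (3,2,5,1) — 6.
Summing: 4 + 6 = 10.

10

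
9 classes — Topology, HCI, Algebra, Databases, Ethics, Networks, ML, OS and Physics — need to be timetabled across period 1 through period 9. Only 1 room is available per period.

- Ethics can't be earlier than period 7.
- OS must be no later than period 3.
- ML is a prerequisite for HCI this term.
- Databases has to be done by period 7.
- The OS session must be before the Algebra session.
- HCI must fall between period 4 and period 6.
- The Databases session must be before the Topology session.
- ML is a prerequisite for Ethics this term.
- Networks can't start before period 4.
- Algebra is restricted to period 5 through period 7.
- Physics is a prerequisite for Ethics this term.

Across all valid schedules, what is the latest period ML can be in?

period 5

Downstream work caps ML at period 5.
ML at period 5 is achievable: ML=period 5, HCI=period 6, Physics=period 3, Algebra=period 7, OS=period 1, Databases=period 2, Topology=period 9, Ethics=period 8, Networks=period 4.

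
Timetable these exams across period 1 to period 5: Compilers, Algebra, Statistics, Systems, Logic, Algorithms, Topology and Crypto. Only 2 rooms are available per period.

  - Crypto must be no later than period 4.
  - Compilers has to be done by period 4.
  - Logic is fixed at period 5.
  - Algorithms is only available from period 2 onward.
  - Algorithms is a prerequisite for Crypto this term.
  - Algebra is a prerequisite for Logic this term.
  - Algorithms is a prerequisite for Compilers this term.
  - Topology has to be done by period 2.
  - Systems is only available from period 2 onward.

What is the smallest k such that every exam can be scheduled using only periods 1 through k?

5

The precedence chain requires at least 2 distinct periods.
With at most 2 per period and 8 exams, at least 4 periods are needed.
Logic can't be placed before period 5, so the schedule must run through at least period 5.
5 works (last occupied period: period 5): for example Crypto in period 3, Compilers in period 3, Algorithms in period 2, Logic in period 5, Systems in period 2, Statistics in period 4, Topology in period 1, Algebra in period 1.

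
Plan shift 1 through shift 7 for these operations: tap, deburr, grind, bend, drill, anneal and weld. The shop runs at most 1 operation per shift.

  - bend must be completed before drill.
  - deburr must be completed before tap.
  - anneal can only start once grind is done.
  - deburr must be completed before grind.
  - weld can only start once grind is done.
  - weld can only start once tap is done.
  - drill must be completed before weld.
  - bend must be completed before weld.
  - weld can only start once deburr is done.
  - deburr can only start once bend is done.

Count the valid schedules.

Splitting on tap: it can be shift 3 (5), shift 4 (7), shift 5 (7), shift 6 (4). Listing each branch's schedules as (deburr, grind, bend, drill, anneal, weld) by shift number:
tap=shift 3: (2,4,1,5,6,7) (2,4,1,5,7,6) (2,4,1,6,5,7) (2,5,1,4,6,7) (2,5,1,4,7,6) — 5.
tap=shift 4: (2,3,1,5,6,7) (2,3,1,5,7,6) (2,3,1,6,5,7) (2,5,1,3,6,7) (2,5,1,3,7,6) (3,5,1,2,6,7) (3,5,1,2,7,6) — 7.
tap=shift 5: (2,3,1,4,6,7) (2,3,1,4,7,6) (2,3,1,6,4,7) (2,4,1,3,6,7) (2,4,1,3,7,6) (3,4,1,2,6,7) (3,4,1,2,7,6) — 7.
tap=shift 6: (2,3,1,4,5,7) (2,3,1,5,4,7) (2,4,1,3,5,7) (3,4,1,2,5,7) — 4.
Summing: 5 + 7 + 7 + 4 = 23.

23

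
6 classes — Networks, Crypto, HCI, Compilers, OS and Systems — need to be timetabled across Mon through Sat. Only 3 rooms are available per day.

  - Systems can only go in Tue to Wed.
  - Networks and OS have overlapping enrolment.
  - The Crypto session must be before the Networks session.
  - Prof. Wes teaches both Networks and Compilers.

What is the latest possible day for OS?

OS at Sat is achievable: Compilers -> Mon; Crypto -> Mon; Systems -> Tue; HCI -> Mon; Networks -> Tue; OS -> Sat.

Sat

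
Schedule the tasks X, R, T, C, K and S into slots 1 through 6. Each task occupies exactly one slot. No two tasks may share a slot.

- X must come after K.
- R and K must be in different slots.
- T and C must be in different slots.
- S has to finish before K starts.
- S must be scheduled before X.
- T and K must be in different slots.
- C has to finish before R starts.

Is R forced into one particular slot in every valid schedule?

R can be 2 (e.g. C=1, S=3, K=4, R=2, X=5, T=6) or 3 (e.g. R in 3, X in 5, C in 2, S in 1, T in 6, K in 4).

No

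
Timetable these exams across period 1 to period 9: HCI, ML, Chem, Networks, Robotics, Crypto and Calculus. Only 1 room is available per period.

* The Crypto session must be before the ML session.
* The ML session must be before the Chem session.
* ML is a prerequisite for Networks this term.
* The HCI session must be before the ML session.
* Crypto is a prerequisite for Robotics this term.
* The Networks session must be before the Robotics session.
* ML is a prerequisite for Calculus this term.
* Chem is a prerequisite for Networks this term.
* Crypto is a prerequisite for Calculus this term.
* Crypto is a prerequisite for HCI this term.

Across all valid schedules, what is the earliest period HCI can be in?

period 2

Precedence pushes HCI to at least period 2; downstream work caps HCI at period 5.
HCI at period 2 is achievable: Robotics=period 6; Calculus=period 7; Crypto=period 1; HCI=period 2; Networks=period 5; Chem=period 4; ML=period 3.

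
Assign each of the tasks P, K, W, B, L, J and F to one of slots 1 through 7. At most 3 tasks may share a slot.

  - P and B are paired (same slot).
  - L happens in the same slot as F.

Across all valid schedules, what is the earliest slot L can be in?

L at 1 is achievable: J -> 3; F -> 1; B -> 2; P -> 2; K -> 1; L -> 1; W -> 2.

1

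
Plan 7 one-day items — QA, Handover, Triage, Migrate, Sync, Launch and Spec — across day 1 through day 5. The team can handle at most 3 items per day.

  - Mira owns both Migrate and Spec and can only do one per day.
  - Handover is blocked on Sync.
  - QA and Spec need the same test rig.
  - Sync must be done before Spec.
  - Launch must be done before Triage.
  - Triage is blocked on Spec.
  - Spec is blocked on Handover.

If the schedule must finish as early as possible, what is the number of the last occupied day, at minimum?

The precedence chain requires at least 4 distinct days.
With at most 3 per day and 7 work items, at least 3 days are needed.
4 works (last occupied day: day 4): for example Sync -> day 1; Handover -> day 2; Launch -> day 1; Migrate -> day 2; Triage -> day 4; Spec -> day 3; QA -> day 1.

day 4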